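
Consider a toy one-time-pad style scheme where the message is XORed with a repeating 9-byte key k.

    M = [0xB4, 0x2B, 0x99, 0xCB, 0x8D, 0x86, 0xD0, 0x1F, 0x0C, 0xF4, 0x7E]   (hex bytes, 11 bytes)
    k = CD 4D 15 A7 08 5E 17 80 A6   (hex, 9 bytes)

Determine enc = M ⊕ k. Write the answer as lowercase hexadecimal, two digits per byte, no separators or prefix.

79668c6c85d8c79faa3933

The 9-byte key repeats, so the effective keystream is cd 4d 15 a7 08 5e 17 80 a6 cd 4d.
byte 0: b4 XOR cd = 79
byte 1: 2b XOR 4d = 66
byte 2: 99 XOR 15 = 8c
byte 3: cb XOR a7 = 6c
byte 4: 8d XOR 08 = 85
byte 5: 86 XOR 5e = d8
byte 6: d0 XOR 17 = c7
byte 7: 1f XOR 80 = 9f
byte 8: 0c XOR a6 = aa
byte 9: f4 XOR cd = 39
byte 10: 7e XOR 4d = 33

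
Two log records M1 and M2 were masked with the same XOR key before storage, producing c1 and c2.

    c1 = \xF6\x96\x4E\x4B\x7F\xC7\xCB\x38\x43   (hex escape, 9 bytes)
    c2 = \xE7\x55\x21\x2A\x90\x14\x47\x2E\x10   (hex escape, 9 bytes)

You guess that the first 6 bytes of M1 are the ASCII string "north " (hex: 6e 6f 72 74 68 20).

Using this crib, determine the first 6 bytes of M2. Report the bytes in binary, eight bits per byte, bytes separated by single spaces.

First, c1 ⊕ c2 = (M1 ⊕ K) ⊕ (M2 ⊕ K) = M1 ⊕ M2, so the key drops out. Then M2 = (M1 ⊕ M2) ⊕ M1 over the first 6 bytes.
byte 0: (f6 XOR e7) XOR 6e = 11 XOR 6e = 7f
byte 1: (96 XOR 55) XOR 6f = c3 XOR 6f = ac
byte 2: (4e XOR 21) XOR 72 = 6f XOR 72 = 1d
byte 3: (4b XOR 2a) XOR 74 = 61 XOR 74 = 15
byte 4: (7f XOR 90) XOR 68 = ef XOR 68 = 87
byte 5: (c7 XOR 14) XOR 20 = d3 XOR 20 = f3

01111111 10101100 00011101 00010101 10000111 11110011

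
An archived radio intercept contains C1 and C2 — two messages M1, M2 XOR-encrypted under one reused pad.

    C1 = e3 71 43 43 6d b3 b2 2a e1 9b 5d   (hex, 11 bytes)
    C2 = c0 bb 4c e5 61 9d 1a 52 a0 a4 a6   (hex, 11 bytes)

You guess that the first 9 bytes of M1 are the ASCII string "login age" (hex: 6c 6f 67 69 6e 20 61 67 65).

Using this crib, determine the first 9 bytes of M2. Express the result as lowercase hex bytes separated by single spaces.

First, C1 ⊕ C2 = (M1 ⊕ K) ⊕ (M2 ⊕ K) = M1 ⊕ M2, so the key drops out. Then M2 = (M1 ⊕ M2) ⊕ M1 over the first 9 bytes.
byte 0: (e3 ^ c0) ^ 6c = 23 ^ 6c = 4f
byte 1: (71 ^ bb) ^ 6f = ca ^ 6f = a5
byte 2: (43 ^ 4c) ^ 67 = 0f ^ 67 = 68
byte 3: (43 ^ e5) ^ 69 = a6 ^ 69 = cf
byte 4: (6d ^ 61) ^ 6e = 0c ^ 6e = 62
byte 5: (b3 ^ 9d) ^ 20 = 2e ^ 20 = 0e
byte 6: (b2 ^ 1a) ^ 61 = a8 ^ 61 = c9
byte 7: (2a ^ 52) ^ 67 = 78 ^ 67 = 1f
byte 8: (e1 ^ a0) ^ 65 = 41 ^ 65 = 24

4f a5 68 cf 62 0e c9 1f 24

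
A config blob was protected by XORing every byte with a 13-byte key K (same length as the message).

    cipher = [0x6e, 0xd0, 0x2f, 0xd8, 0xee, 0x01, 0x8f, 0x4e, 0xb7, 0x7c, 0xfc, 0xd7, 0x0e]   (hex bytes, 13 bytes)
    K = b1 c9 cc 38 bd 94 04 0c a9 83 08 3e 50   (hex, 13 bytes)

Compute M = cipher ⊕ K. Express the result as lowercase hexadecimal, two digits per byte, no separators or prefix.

df19e3e053958b421efff4e95e

XOR is its own inverse, so applying the key byte-wise gives the result directly.
6e ⊕ b1 = df
d0 ⊕ c9 = 19
2f ⊕ cc = e3
d8 ⊕ 38 = e0
ee ⊕ bd = 53
01 ⊕ 94 = 95
8f ⊕ 04 = 8b
4e ⊕ 0c = 42
b7 ⊕ a9 = 1e
7c ⊕ 83 = ff
fc ⊕ 08 = f4
d7 ⊕ 3e = e9
0e ⊕ 50 = 5e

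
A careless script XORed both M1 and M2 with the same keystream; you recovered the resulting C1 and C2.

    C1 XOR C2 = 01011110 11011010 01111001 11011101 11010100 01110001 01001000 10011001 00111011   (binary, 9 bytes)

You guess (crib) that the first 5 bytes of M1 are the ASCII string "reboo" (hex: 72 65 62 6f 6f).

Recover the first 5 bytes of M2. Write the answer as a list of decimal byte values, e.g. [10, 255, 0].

[44, 191, 27, 178, 187]

Since C1 ⊕ C2 = M1 ⊕ M2, XORing with the guessed M1 bytes yields the corresponding M2 bytes: M2 = (C1 ⊕ C2) ⊕ M1.
byte 0: 01011110 XOR 01110010 = 00101100
byte 1: 11011010 XOR 01100101 = 10111111
byte 2: 01111001 XOR 01100010 = 00011011
byte 3: 11011101 XOR 01101111 = 10110010
byte 4: 11010100 XOR 01101111 = 10111011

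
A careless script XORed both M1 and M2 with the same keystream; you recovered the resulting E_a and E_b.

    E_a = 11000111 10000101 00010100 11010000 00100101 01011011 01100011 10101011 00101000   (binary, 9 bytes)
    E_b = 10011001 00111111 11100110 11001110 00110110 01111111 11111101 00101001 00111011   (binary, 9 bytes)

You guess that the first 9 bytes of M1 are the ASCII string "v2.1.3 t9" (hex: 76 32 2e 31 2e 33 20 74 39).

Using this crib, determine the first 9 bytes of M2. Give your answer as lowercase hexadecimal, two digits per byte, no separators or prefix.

First, E_a ⊕ E_b = (M1 ⊕ K) ⊕ (M2 ⊕ K) = M1 ⊕ M2, so the key drops out. Then M2 = (M1 ⊕ M2) ⊕ M1 over the first 9 bytes.
byte 0: (c7 ^ 99) ^ 76 = 5e ^ 76 = 28
byte 1: (85 ^ 3f) ^ 32 = ba ^ 32 = 88
byte 2: (14 ^ e6) ^ 2e = f2 ^ 2e = dc
byte 3: (d0 ^ ce) ^ 31 = 1e ^ 31 = 2f
byte 4: (25 ^ 36) ^ 2e = 13 ^ 2e = 3d
byte 5: (5b ^ 7f) ^ 33 = 24 ^ 33 = 17
byte 6: (63 ^ fd) ^ 20 = 9e ^ 20 = be
byte 7: (ab ^ 29) ^ 74 = 82 ^ 74 = f6
byte 8: (28 ^ 3b) ^ 39 = 13 ^ 39 = 2a

2888dc2f3d17bef62a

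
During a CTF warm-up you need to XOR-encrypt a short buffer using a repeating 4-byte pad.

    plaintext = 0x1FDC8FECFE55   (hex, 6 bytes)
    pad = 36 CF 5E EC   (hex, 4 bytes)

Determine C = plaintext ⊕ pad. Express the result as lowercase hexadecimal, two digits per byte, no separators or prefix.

2913d100c89a

The 4-byte key repeats, so the effective keystream is 36 cf 5e ec 36 cf.
byte 0: 1f XOR 36 = 29
byte 1: dc XOR cf = 13
byte 2: 8f XOR 5e = d1
byte 3: ec XOR ec = 00
byte 4: fe XOR 36 = c8
byte 5: 55 XOR cf = 9a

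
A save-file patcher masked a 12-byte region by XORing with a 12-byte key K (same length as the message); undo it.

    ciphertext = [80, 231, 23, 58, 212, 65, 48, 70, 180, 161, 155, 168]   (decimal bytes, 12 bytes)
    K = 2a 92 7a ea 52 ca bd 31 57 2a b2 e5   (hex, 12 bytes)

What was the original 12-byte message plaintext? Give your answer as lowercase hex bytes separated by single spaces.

7a 75 6d d0 86 8b 8d 77 e3 8b 29 4d

byte 0: 50 ^ 2a = 7a
byte 1: e7 ^ 92 = 75
byte 2: 17 ^ 7a = 6d
byte 3: 3a ^ ea = d0
byte 4: d4 ^ 52 = 86
byte 5: 41 ^ ca = 8b
byte 6: 30 ^ bd = 8d
byte 7: 46 ^ 31 = 77
byte 8: b4 ^ 57 = e3
byte 9: a1 ^ 2a = 8b
byte 10: 9b ^ b2 = 29
byte 11: a8 ^ e5 = 4d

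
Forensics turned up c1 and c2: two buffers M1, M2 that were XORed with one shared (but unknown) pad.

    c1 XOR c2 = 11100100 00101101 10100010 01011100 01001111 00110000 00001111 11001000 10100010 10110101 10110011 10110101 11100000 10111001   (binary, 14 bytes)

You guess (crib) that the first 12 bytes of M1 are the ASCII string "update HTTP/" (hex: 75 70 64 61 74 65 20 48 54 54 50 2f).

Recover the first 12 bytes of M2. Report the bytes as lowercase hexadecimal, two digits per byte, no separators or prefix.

Since c1 ⊕ c2 = M1 ⊕ M2, XORing with the guessed M1 bytes yields the corresponding M2 bytes: M2 = (c1 ⊕ c2) ⊕ M1.
byte 0: e4 XOR 75 = 91
byte 1: 2d XOR 70 = 5d
byte 2: a2 XOR 64 = c6
byte 3: 5c XOR 61 = 3d
byte 4: 4f XOR 74 = 3b
byte 5: 30 XOR 65 = 55
byte 6: 0f XOR 20 = 2f
byte 7: c8 XOR 48 = 80
byte 8: a2 XOR 54 = f6
byte 9: b5 XOR 54 = e1
byte 10: b3 XOR 50 = e3
byte 11: b5 XOR 2f = 9a

915dc63d3b552f80f6e1e39a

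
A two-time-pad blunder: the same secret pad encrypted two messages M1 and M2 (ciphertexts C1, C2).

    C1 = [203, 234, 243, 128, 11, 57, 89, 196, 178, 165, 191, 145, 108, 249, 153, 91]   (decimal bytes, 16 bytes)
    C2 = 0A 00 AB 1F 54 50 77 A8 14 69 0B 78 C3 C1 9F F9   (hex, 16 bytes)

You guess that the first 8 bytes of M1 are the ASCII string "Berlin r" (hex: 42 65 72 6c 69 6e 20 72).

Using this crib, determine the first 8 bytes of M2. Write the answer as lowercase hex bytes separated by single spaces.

First, C1 ⊕ C2 = (M1 ⊕ K) ⊕ (M2 ⊕ K) = M1 ⊕ M2, so the key drops out. Then M2 = (M1 ⊕ M2) ⊕ M1 over the first 8 bytes.
byte 0: (cb XOR 0a) XOR 42 = c1 XOR 42 = 83
byte 1: (ea XOR 00) XOR 65 = ea XOR 65 = 8f
byte 2: (f3 XOR ab) XOR 72 = 58 XOR 72 = 2a
byte 3: (80 XOR 1f) XOR 6c = 9f XOR 6c = f3
byte 4: (0b XOR 54) XOR 69 = 5f XOR 69 = 36
byte 5: (39 XOR 50) XOR 6e = 69 XOR 6e = 07
byte 6: (59 XOR 77) XOR 20 = 2e XOR 20 = 0e
byte 7: (c4 XOR a8) XOR 72 = 6c XOR 72 = 1e

83 8f 2a f3 36 07 0e 1e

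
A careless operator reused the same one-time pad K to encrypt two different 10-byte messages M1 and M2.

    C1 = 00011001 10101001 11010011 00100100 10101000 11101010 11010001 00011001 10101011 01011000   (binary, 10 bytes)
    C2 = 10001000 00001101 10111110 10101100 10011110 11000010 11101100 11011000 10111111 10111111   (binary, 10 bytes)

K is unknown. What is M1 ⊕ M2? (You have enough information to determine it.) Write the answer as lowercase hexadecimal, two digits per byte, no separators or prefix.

91a46d8836283dc114e7

C1 ⊕ C2 = (M1 ⊕ K) ⊕ (M2 ⊕ K) = M1 ⊕ M2 — the shared key cancels under XOR.
byte 0: 19 xor 88 = 91
byte 1: a9 xor 0d = a4
byte 2: d3 xor be = 6d
byte 3: 24 xor ac = 88
byte 4: a8 xor 9e = 36
byte 5: ea xor c2 = 28
byte 6: d1 xor ec = 3d
byte 7: 19 xor d8 = c1
byte 8: ab xor bf = 14
byte 9: 58 xor bf = e7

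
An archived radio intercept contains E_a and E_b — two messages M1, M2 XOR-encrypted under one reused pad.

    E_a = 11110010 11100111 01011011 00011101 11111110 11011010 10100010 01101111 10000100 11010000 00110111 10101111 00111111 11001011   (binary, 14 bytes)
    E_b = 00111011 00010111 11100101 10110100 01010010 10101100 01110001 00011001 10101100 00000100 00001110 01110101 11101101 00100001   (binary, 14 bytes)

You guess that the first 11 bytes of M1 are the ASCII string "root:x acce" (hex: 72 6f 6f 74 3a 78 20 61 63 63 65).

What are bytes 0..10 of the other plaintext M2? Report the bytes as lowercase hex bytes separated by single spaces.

First, E_a ⊕ E_b = (M1 ⊕ K) ⊕ (M2 ⊕ K) = M1 ⊕ M2, so the key drops out. Then M2 = (M1 ⊕ M2) ⊕ M1 over the first 11 bytes.
byte 0: (f2 xor 3b) xor 72 = c9 xor 72 = bb
byte 1: (e7 xor 17) xor 6f = f0 xor 6f = 9f
byte 2: (5b xor e5) xor 6f = be xor 6f = d1
byte 3: (1d xor b4) xor 74 = a9 xor 74 = dd
byte 4: (fe xor 52) xor 3a = ac xor 3a = 96
byte 5: (da xor ac) xor 78 = 76 xor 78 = 0e
byte 6: (a2 xor 71) xor 20 = d3 xor 20 = f3
byte 7: (6f xor 19) xor 61 = 76 xor 61 = 17
byte 8: (84 xor ac) xor 63 = 28 xor 63 = 4b
byte 9: (d0 xor 04) xor 63 = d4 xor 63 = b7
byte 10: (37 xor 0e) xor 65 = 39 xor 65 = 5c

bb 9f d1 dd 96 0e f3 17 4b b7 5c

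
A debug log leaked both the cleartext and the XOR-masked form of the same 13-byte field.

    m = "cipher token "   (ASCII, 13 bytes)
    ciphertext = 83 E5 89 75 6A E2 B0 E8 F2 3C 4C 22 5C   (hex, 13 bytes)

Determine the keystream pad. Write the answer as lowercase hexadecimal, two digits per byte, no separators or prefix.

e08cf91d0f90909c9d57294c7c

Since ciphertext = m ⊕ pad, XORing both sides with m gives pad = m ⊕ ciphertext.
byte 0: 63 xor 83 = e0
byte 1: 69 xor e5 = 8c
byte 2: 70 xor 89 = f9
byte 3: 68 xor 75 = 1d
byte 4: 65 xor 6a = 0f
byte 5: 72 xor e2 = 90
byte 6: 20 xor b0 = 90
byte 7: 74 xor e8 = 9c
byte 8: 6f xor f2 = 9d
byte 9: 6b xor 3c = 57
byte 10: 65 xor 4c = 29
byte 11: 6e xor 22 = 4c
byte 12: 20 xor 5c = 7c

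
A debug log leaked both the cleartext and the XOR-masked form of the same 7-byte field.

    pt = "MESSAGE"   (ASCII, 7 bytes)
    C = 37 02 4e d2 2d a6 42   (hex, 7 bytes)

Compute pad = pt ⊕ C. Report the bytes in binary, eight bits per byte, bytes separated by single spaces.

01111010 01000111 00011101 10000001 01101100 11100001 00000111

Since C = pt ⊕ pad, XORing both sides with pt gives pad = pt ⊕ C.
4d XOR 37 = 7a
45 XOR 02 = 47
53 XOR 4e = 1d
53 XOR d2 = 81
41 XOR 2d = 6c
47 XOR a6 = e1
45 XOR 42 = 07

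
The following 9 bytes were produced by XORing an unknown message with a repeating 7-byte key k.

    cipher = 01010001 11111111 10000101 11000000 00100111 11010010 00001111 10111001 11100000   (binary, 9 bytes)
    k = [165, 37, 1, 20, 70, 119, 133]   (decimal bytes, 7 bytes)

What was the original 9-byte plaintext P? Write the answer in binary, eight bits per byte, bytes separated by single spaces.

11110100 11011010 10000100 11010100 01100001 10100101 10001010 00011100 11000101

The 7-byte key repeats, so the effective keystream is a5 25 01 14 46 77 85 a5 25.
byte 0: 01010001 ⊕ 10100101 = 11110100
byte 1: 11111111 ⊕ 00100101 = 11011010
byte 2: 10000101 ⊕ 00000001 = 10000100
byte 3: 11000000 ⊕ 00010100 = 11010100
byte 4: 00100111 ⊕ 01000110 = 01100001
byte 5: 11010010 ⊕ 01110111 = 10100101
byte 6: 00001111 ⊕ 10000101 = 10001010
byte 7: 10111001 ⊕ 10100101 = 00011100
byte 8: 11100000 ⊕ 00100101 = 11000101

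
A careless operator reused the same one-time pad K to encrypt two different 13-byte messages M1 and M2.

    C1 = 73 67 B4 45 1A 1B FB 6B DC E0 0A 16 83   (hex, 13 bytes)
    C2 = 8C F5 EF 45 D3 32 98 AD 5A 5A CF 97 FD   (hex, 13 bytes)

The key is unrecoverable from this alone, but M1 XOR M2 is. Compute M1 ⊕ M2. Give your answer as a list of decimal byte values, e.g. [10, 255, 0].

C1 ⊕ C2 = (M1 ⊕ K) ⊕ (M2 ⊕ K) = M1 ⊕ M2 — the shared key cancels under XOR.
byte 0: 01110011 ^ 10001100 = 11111111
byte 1: 01100111 ^ 11110101 = 10010010
byte 2: 10110100 ^ 11101111 = 01011011
byte 3: 01000101 ^ 01000101 = 00000000
byte 4: 00011010 ^ 11010011 = 11001001
byte 5: 00011011 ^ 00110010 = 00101001
byte 6: 11111011 ^ 10011000 = 01100011
byte 7: 01101011 ^ 10101101 = 11000110
byte 8: 11011100 ^ 01011010 = 10000110
byte 9: 11100000 ^ 01011010 = 10111010
byte 10: 00001010 ^ 11001111 = 11000101
byte 11: 00010110 ^ 10010111 = 10000001
byte 12: 10000011 ^ 11111101 = 01111110

[255, 146, 91, 0, 201, 41, 99, 198, 134, 186, 197, 129, 126]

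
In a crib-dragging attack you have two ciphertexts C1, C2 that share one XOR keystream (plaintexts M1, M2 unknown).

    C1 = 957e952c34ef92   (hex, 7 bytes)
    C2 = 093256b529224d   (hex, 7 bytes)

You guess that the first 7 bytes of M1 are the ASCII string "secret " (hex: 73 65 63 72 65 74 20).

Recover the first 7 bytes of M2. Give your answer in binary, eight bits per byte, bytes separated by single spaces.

11101111 00101001 10100000 11101011 01111000 10111001 11111111

First, C1 ⊕ C2 = (M1 ⊕ K) ⊕ (M2 ⊕ K) = M1 ⊕ M2, so the key drops out. Then M2 = (M1 ⊕ M2) ⊕ M1 over the first 7 bytes.
byte 0: (95 ^ 09) ^ 73 = 9c ^ 73 = ef
byte 1: (7e ^ 32) ^ 65 = 4c ^ 65 = 29
byte 2: (95 ^ 56) ^ 63 = c3 ^ 63 = a0
byte 3: (2c ^ b5) ^ 72 = 99 ^ 72 = eb
byte 4: (34 ^ 29) ^ 65 = 1d ^ 65 = 78
byte 5: (ef ^ 22) ^ 74 = cd ^ 74 = b9
byte 6: (92 ^ 4d) ^ 20 = df ^ 20 = ff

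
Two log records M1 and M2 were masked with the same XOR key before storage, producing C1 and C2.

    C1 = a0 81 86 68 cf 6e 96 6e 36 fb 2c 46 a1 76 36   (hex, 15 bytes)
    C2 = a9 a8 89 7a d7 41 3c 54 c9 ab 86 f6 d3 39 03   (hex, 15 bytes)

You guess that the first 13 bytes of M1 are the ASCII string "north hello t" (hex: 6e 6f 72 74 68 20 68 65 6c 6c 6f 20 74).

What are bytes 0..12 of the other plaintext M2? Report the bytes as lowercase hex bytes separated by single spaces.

67 46 7d 66 70 0f c2 5f 93 3c c5 90 06

First, C1 ⊕ C2 = (M1 ⊕ K) ⊕ (M2 ⊕ K) = M1 ⊕ M2, so the key drops out. Then M2 = (M1 ⊕ M2) ⊕ M1 over the first 13 bytes.
byte 0: (a0 ^ a9) ^ 6e = 09 ^ 6e = 67
byte 1: (81 ^ a8) ^ 6f = 29 ^ 6f = 46
byte 2: (86 ^ 89) ^ 72 = 0f ^ 72 = 7d
byte 3: (68 ^ 7a) ^ 74 = 12 ^ 74 = 66
byte 4: (cf ^ d7) ^ 68 = 18 ^ 68 = 70
byte 5: (6e ^ 41) ^ 20 = 2f ^ 20 = 0f
byte 6: (96 ^ 3c) ^ 68 = aa ^ 68 = c2
byte 7: (6e ^ 54) ^ 65 = 3a ^ 65 = 5f
byte 8: (36 ^ c9) ^ 6c = ff ^ 6c = 93
byte 9: (fb ^ ab) ^ 6c = 50 ^ 6c = 3c
byte 10: (2c ^ 86) ^ 6f = aa ^ 6f = c5
byte 11: (46 ^ f6) ^ 20 = b0 ^ 20 = 90
byte 12: (a1 ^ d3) ^ 74 = 72 ^ 74 = 06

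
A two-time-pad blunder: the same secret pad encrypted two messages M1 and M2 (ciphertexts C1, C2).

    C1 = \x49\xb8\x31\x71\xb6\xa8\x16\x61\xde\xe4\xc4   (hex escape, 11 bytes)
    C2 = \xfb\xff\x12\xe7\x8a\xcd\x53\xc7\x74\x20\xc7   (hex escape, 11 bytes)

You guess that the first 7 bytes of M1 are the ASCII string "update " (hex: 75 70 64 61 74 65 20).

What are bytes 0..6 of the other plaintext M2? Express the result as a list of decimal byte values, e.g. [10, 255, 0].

[199, 55, 71, 247, 72, 0, 101]

First, C1 ⊕ C2 = (M1 ⊕ K) ⊕ (M2 ⊕ K) = M1 ⊕ M2, so the key drops out. Then M2 = (M1 ⊕ M2) ⊕ M1 over the first 7 bytes.
byte 0: (49 ⊕ fb) ⊕ 75 = b2 ⊕ 75 = c7
byte 1: (b8 ⊕ ff) ⊕ 70 = 47 ⊕ 70 = 37
byte 2: (31 ⊕ 12) ⊕ 64 = 23 ⊕ 64 = 47
byte 3: (71 ⊕ e7) ⊕ 61 = 96 ⊕ 61 = f7
byte 4: (b6 ⊕ 8a) ⊕ 74 = 3c ⊕ 74 = 48
byte 5: (a8 ⊕ cd) ⊕ 65 = 65 ⊕ 65 = 00
byte 6: (16 ⊕ 53) ⊕ 20 = 45 ⊕ 20 = 65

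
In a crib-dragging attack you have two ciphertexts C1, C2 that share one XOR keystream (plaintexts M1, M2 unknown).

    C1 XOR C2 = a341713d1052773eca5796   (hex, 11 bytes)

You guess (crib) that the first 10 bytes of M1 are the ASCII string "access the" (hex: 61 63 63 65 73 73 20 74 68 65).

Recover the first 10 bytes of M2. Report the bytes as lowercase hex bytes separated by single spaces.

Since C1 ⊕ C2 = M1 ⊕ M2, XORing with the guessed M1 bytes yields the corresponding M2 bytes: M2 = (C1 ⊕ C2) ⊕ M1.
163 xor  97 = 194
 65 xor  99 =  34
113 xor  99 =  18
 61 xor 101 =  88
 16 xor 115 =  99
 82 xor 115 =  33
119 xor  32 =  87
 62 xor 116 =  74
202 xor 104 = 162
 87 xor 101 =  50

c2 22 12 58 63 21 57 4a a2 32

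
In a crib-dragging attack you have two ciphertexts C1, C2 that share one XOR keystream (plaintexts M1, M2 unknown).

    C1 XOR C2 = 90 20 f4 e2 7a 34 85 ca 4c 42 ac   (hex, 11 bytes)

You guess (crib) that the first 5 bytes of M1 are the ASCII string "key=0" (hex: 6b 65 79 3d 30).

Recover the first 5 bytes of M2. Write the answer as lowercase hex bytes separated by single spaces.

Since C1 ⊕ C2 = M1 ⊕ M2, XORing with the guessed M1 bytes yields the corresponding M2 bytes: M2 = (C1 ⊕ C2) ⊕ M1.
byte 0: 144 XOR 107 = 251
byte 1:  32 XOR 101 =  69
byte 2: 244 XOR 121 = 141
byte 3: 226 XOR  61 = 223
byte 4: 122 XOR  48 =  74

fb 45 8d df 4a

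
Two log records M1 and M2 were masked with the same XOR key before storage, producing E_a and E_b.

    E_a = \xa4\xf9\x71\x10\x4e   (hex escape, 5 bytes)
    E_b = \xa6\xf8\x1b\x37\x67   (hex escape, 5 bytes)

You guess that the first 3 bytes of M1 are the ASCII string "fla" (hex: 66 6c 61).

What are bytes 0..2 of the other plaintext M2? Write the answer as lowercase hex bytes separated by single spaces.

First, E_a ⊕ E_b = (M1 ⊕ K) ⊕ (M2 ⊕ K) = M1 ⊕ M2, so the key drops out. Then M2 = (M1 ⊕ M2) ⊕ M1 over the first 3 bytes.
byte 0: (a4 XOR a6) XOR 66 = 02 XOR 66 = 64
byte 1: (f9 XOR f8) XOR 6c = 01 XOR 6c = 6d
byte 2: (71 XOR 1b) XOR 61 = 6a XOR 61 = 0b

64 6d 0b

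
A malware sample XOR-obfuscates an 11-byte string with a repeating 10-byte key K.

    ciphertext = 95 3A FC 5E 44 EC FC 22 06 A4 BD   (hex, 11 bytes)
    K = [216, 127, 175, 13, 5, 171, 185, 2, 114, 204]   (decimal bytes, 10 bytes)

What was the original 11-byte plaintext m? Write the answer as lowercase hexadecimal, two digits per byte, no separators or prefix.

4d45535341474520746865

The 10-byte key repeats, so the effective keystream is d8 7f af 0d 05 ab b9 02 72 cc d8.
byte 0: 95 ^ d8 = 4d
byte 1: 3a ^ 7f = 45
byte 2: fc ^ af = 53
byte 3: 5e ^ 0d = 53
byte 4: 44 ^ 05 = 41
byte 5: ec ^ ab = 47
byte 6: fc ^ b9 = 45
byte 7: 22 ^ 02 = 20
byte 8: 06 ^ 72 = 74
byte 9: a4 ^ cc = 68
byte 10: bd ^ d8 = 65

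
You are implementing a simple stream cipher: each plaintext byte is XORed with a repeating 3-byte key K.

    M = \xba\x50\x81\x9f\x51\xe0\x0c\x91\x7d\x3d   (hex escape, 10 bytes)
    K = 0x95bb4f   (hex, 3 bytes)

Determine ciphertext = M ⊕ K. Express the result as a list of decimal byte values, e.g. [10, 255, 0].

[47, 235, 206, 10, 234, 175, 153, 42, 50, 168]

The 3-byte key repeats, so the effective keystream is 95 bb 4f 95 bb 4f 95 bb 4f 95.
byte 0: ba ⊕ 95 = 2f
byte 1: 50 ⊕ bb = eb
byte 2: 81 ⊕ 4f = ce
byte 3: 9f ⊕ 95 = 0a
byte 4: 51 ⊕ bb = ea
byte 5: e0 ⊕ 4f = af
byte 6: 0c ⊕ 95 = 99
byte 7: 91 ⊕ bb = 2a
byte 8: 7d ⊕ 4f = 32
byte 9: 3d ⊕ 95 = a8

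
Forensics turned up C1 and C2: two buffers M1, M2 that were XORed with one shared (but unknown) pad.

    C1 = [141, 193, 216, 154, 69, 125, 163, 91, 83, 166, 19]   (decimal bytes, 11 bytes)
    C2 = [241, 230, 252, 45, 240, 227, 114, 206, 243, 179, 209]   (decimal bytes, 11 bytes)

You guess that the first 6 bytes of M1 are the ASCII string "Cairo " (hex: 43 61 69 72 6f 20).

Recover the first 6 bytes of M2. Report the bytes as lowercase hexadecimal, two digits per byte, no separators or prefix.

3f464dc5dabe

First, C1 ⊕ C2 = (M1 ⊕ K) ⊕ (M2 ⊕ K) = M1 ⊕ M2, so the key drops out. Then M2 = (M1 ⊕ M2) ⊕ M1 over the first 6 bytes.
byte 0: (8d ⊕ f1) ⊕ 43 = 7c ⊕ 43 = 3f
byte 1: (c1 ⊕ e6) ⊕ 61 = 27 ⊕ 61 = 46
byte 2: (d8 ⊕ fc) ⊕ 69 = 24 ⊕ 69 = 4d
byte 3: (9a ⊕ 2d) ⊕ 72 = b7 ⊕ 72 = c5
byte 4: (45 ⊕ f0) ⊕ 6f = b5 ⊕ 6f = da
byte 5: (7d ⊕ e3) ⊕ 20 = 9e ⊕ 20 = be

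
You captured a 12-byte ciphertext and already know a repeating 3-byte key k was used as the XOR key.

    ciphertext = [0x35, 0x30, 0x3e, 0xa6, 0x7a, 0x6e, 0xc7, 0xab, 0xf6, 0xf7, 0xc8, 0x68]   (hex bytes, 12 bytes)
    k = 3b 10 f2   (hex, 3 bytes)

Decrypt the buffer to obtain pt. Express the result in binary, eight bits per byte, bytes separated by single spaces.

00001110 00100000 11001100 10011101 01101010 10011100 11111100 10111011 00000100 11001100 11011000 10011010

The 3-byte key repeats, so the effective keystream is 3b 10 f2 3b 10 f2 3b 10 f2 3b 10 f2.
byte 0: 35 ⊕ 3b = 0e
byte 1: 30 ⊕ 10 = 20
byte 2: 3e ⊕ f2 = cc
byte 3: a6 ⊕ 3b = 9d
byte 4: 7a ⊕ 10 = 6a
byte 5: 6e ⊕ f2 = 9c
byte 6: c7 ⊕ 3b = fc
byte 7: ab ⊕ 10 = bb
byte 8: f6 ⊕ f2 = 04
byte 9: f7 ⊕ 3b = cc
byte 10: c8 ⊕ 10 = d8
byte 11: 68 ⊕ f2 = 9a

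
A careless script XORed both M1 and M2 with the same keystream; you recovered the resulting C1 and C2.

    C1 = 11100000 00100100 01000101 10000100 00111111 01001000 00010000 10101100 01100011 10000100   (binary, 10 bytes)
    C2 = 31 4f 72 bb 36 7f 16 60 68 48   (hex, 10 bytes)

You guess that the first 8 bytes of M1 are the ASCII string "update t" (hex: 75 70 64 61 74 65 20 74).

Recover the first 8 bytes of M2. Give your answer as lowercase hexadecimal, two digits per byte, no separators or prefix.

a41b535e7d5226b8

First, C1 ⊕ C2 = (M1 ⊕ K) ⊕ (M2 ⊕ K) = M1 ⊕ M2, so the key drops out. Then M2 = (M1 ⊕ M2) ⊕ M1 over the first 8 bytes.
byte 0: (e0 ^ 31) ^ 75 = d1 ^ 75 = a4
byte 1: (24 ^ 4f) ^ 70 = 6b ^ 70 = 1b
byte 2: (45 ^ 72) ^ 64 = 37 ^ 64 = 53
byte 3: (84 ^ bb) ^ 61 = 3f ^ 61 = 5e
byte 4: (3f ^ 36) ^ 74 = 09 ^ 74 = 7d
byte 5: (48 ^ 7f) ^ 65 = 37 ^ 65 = 52
byte 6: (10 ^ 16) ^ 20 = 06 ^ 20 = 26
byte 7: (ac ^ 60) ^ 74 = cc ^ 74 = b8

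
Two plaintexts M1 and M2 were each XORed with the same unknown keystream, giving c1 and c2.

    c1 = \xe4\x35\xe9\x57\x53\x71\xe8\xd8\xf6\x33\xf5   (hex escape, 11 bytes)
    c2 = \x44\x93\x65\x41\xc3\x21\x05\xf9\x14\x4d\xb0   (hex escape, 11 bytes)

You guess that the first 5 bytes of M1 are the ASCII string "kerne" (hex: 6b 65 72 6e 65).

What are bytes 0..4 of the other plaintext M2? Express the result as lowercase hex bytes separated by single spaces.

First, c1 ⊕ c2 = (M1 ⊕ K) ⊕ (M2 ⊕ K) = M1 ⊕ M2, so the key drops out. Then M2 = (M1 ⊕ M2) ⊕ M1 over the first 5 bytes.
byte 0: (e4 ⊕ 44) ⊕ 6b = a0 ⊕ 6b = cb
byte 1: (35 ⊕ 93) ⊕ 65 = a6 ⊕ 65 = c3
byte 2: (e9 ⊕ 65) ⊕ 72 = 8c ⊕ 72 = fe
byte 3: (57 ⊕ 41) ⊕ 6e = 16 ⊕ 6e = 78
byte 4: (53 ⊕ c3) ⊕ 65 = 90 ⊕ 65 = f5

cb c3 fe 78 f5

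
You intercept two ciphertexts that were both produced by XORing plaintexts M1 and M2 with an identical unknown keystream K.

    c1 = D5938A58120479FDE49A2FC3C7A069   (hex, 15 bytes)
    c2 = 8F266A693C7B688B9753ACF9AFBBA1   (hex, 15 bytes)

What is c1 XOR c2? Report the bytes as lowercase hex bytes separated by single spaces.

c1 ⊕ c2 = (M1 ⊕ K) ⊕ (M2 ⊕ K) = M1 ⊕ M2 — the shared key cancels under XOR.
d5 xor 8f = 5a
93 xor 26 = b5
8a xor 6a = e0
58 xor 69 = 31
12 xor 3c = 2e
04 xor 7b = 7f
79 xor 68 = 11
fd xor 8b = 76
e4 xor 97 = 73
9a xor 53 = c9
2f xor ac = 83
c3 xor f9 = 3a
c7 xor af = 68
a0 xor bb = 1b
69 xor a1 = c8

5a b5 e0 31 2e 7f 11 76 73 c9 83 3a 68 1b c8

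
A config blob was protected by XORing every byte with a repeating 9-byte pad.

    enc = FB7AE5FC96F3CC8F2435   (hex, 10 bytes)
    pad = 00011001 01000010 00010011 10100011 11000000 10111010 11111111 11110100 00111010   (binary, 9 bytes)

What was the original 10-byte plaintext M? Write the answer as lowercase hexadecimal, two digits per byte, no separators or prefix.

e238f65f5649337b1e2c

The 9-byte key repeats, so the effective keystream is 19 42 13 a3 c0 ba ff f4 3a 19.
byte 0: fb xor 19 = e2
byte 1: 7a xor 42 = 38
byte 2: e5 xor 13 = f6
byte 3: fc xor a3 = 5f
byte 4: 96 xor c0 = 56
byte 5: f3 xor ba = 49
byte 6: cc xor ff = 33
byte 7: 8f xor f4 = 7b
byte 8: 24 xor 3a = 1e
byte 9: 35 xor 19 = 2c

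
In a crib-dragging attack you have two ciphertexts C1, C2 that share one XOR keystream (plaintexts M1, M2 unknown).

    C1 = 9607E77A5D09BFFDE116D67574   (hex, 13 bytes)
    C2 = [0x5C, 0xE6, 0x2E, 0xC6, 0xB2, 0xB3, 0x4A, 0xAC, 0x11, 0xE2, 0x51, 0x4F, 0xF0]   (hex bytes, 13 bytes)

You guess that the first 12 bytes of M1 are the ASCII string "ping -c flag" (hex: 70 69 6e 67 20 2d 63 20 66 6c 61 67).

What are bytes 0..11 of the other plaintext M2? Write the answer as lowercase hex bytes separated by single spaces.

ba 88 a7 db cf 97 96 71 96 98 e6 5d

First, C1 ⊕ C2 = (M1 ⊕ K) ⊕ (M2 ⊕ K) = M1 ⊕ M2, so the key drops out. Then M2 = (M1 ⊕ M2) ⊕ M1 over the first 12 bytes.
byte 0: (96 xor 5c) xor 70 = ca xor 70 = ba
byte 1: (07 xor e6) xor 69 = e1 xor 69 = 88
byte 2: (e7 xor 2e) xor 6e = c9 xor 6e = a7
byte 3: (7a xor c6) xor 67 = bc xor 67 = db
byte 4: (5d xor b2) xor 20 = ef xor 20 = cf
byte 5: (09 xor b3) xor 2d = ba xor 2d = 97
byte 6: (bf xor 4a) xor 63 = f5 xor 63 = 96
byte 7: (fd xor ac) xor 20 = 51 xor 20 = 71
byte 8: (e1 xor 11) xor 66 = f0 xor 66 = 96
byte 9: (16 xor e2) xor 6c = f4 xor 6c = 98
byte 10: (d6 xor 51) xor 61 = 87 xor 61 = e6
byte 11: (75 xor 4f) xor 67 = 3a xor 67 = 5d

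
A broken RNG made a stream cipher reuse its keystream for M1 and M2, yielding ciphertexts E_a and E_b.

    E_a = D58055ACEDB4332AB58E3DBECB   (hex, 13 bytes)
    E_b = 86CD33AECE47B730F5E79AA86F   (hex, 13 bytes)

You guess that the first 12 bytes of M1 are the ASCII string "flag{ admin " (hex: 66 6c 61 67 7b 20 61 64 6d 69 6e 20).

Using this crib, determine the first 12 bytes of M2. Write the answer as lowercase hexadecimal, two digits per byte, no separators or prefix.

3521076558d3e57e2d00c936

First, E_a ⊕ E_b = (M1 ⊕ K) ⊕ (M2 ⊕ K) = M1 ⊕ M2, so the key drops out. Then M2 = (M1 ⊕ M2) ⊕ M1 over the first 12 bytes.
byte 0: (d5 xor 86) xor 66 = 53 xor 66 = 35
byte 1: (80 xor cd) xor 6c = 4d xor 6c = 21
byte 2: (55 xor 33) xor 61 = 66 xor 61 = 07
byte 3: (ac xor ae) xor 67 = 02 xor 67 = 65
byte 4: (ed xor ce) xor 7b = 23 xor 7b = 58
byte 5: (b4 xor 47) xor 20 = f3 xor 20 = d3
byte 6: (33 xor b7) xor 61 = 84 xor 61 = e5
byte 7: (2a xor 30) xor 64 = 1a xor 64 = 7e
byte 8: (b5 xor f5) xor 6d = 40 xor 6d = 2d
byte 9: (8e xor e7) xor 69 = 69 xor 69 = 00
byte 10: (3d xor 9a) xor 6e = a7 xor 6e = c9
byte 11: (be xor a8) xor 20 = 16 xor 20 = 36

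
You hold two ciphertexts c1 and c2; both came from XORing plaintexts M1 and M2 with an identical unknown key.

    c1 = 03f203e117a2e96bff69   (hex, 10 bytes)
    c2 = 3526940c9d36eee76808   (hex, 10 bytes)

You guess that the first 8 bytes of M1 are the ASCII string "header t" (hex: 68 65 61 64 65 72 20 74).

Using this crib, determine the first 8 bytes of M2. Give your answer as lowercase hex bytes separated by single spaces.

First, c1 ⊕ c2 = (M1 ⊕ K) ⊕ (M2 ⊕ K) = M1 ⊕ M2, so the key drops out. Then M2 = (M1 ⊕ M2) ⊕ M1 over the first 8 bytes.
byte 0: (03 xor 35) xor 68 = 36 xor 68 = 5e
byte 1: (f2 xor 26) xor 65 = d4 xor 65 = b1
byte 2: (03 xor 94) xor 61 = 97 xor 61 = f6
byte 3: (e1 xor 0c) xor 64 = ed xor 64 = 89
byte 4: (17 xor 9d) xor 65 = 8a xor 65 = ef
byte 5: (a2 xor 36) xor 72 = 94 xor 72 = e6
byte 6: (e9 xor ee) xor 20 = 07 xor 20 = 27
byte 7: (6b xor e7) xor 74 = 8c xor 74 = f8

5e b1 f6 89 ef e6 27 f8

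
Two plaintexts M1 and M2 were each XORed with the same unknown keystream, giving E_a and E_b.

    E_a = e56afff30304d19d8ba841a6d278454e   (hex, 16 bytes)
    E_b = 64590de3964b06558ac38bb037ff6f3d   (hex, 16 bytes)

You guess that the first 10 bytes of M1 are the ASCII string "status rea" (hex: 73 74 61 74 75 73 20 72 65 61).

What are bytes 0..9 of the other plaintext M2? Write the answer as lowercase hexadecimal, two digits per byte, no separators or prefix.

f2479364e03cf7ba640a

First, E_a ⊕ E_b = (M1 ⊕ K) ⊕ (M2 ⊕ K) = M1 ⊕ M2, so the key drops out. Then M2 = (M1 ⊕ M2) ⊕ M1 over the first 10 bytes.
byte 0: (e5 ⊕ 64) ⊕ 73 = 81 ⊕ 73 = f2
byte 1: (6a ⊕ 59) ⊕ 74 = 33 ⊕ 74 = 47
byte 2: (ff ⊕ 0d) ⊕ 61 = f2 ⊕ 61 = 93
byte 3: (f3 ⊕ e3) ⊕ 74 = 10 ⊕ 74 = 64
byte 4: (03 ⊕ 96) ⊕ 75 = 95 ⊕ 75 = e0
byte 5: (04 ⊕ 4b) ⊕ 73 = 4f ⊕ 73 = 3c
byte 6: (d1 ⊕ 06) ⊕ 20 = d7 ⊕ 20 = f7
byte 7: (9d ⊕ 55) ⊕ 72 = c8 ⊕ 72 = ba
byte 8: (8b ⊕ 8a) ⊕ 65 = 01 ⊕ 65 = 64
byte 9: (a8 ⊕ c3) ⊕ 61 = 6b ⊕ 61 = 0a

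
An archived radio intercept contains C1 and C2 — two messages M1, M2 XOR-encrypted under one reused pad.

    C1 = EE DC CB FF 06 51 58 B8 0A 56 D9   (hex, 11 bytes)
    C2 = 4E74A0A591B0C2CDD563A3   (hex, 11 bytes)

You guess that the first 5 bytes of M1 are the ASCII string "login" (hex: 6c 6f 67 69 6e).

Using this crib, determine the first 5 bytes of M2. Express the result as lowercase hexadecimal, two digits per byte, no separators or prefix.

First, C1 ⊕ C2 = (M1 ⊕ K) ⊕ (M2 ⊕ K) = M1 ⊕ M2, so the key drops out. Then M2 = (M1 ⊕ M2) ⊕ M1 over the first 5 bytes.
byte 0: (ee ^ 4e) ^ 6c = a0 ^ 6c = cc
byte 1: (dc ^ 74) ^ 6f = a8 ^ 6f = c7
byte 2: (cb ^ a0) ^ 67 = 6b ^ 67 = 0c
byte 3: (ff ^ a5) ^ 69 = 5a ^ 69 = 33
byte 4: (06 ^ 91) ^ 6e = 97 ^ 6e = f9

ccc70c33f9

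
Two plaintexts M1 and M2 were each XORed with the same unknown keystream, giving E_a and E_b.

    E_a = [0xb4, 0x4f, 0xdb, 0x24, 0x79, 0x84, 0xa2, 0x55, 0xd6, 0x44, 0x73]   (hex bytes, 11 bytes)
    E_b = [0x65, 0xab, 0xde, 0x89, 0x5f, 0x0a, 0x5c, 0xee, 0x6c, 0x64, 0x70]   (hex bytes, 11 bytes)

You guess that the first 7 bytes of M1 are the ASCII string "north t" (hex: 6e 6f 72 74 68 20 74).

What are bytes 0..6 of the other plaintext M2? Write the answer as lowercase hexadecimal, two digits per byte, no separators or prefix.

First, E_a ⊕ E_b = (M1 ⊕ K) ⊕ (M2 ⊕ K) = M1 ⊕ M2, so the key drops out. Then M2 = (M1 ⊕ M2) ⊕ M1 over the first 7 bytes.
byte 0: (b4 xor 65) xor 6e = d1 xor 6e = bf
byte 1: (4f xor ab) xor 6f = e4 xor 6f = 8b
byte 2: (db xor de) xor 72 = 05 xor 72 = 77
byte 3: (24 xor 89) xor 74 = ad xor 74 = d9
byte 4: (79 xor 5f) xor 68 = 26 xor 68 = 4e
byte 5: (84 xor 0a) xor 20 = 8e xor 20 = ae
byte 6: (a2 xor 5c) xor 74 = fe xor 74 = 8a

bf8b77d94eae8a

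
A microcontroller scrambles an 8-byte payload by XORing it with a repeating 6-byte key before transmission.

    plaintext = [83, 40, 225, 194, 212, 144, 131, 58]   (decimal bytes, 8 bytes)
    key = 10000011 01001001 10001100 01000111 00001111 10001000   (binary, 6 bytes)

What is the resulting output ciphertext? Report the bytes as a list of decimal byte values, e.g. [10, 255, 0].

The 6-byte key repeats, so the effective keystream is 83 49 8c 47 0f 88 83 49.
byte 0: 53 xor 83 = d0
byte 1: 28 xor 49 = 61
byte 2: e1 xor 8c = 6d
byte 3: c2 xor 47 = 85
byte 4: d4 xor 0f = db
byte 5: 90 xor 88 = 18
byte 6: 83 xor 83 = 00
byte 7: 3a xor 49 = 73

[208, 97, 109, 133, 219, 24, 0, 115]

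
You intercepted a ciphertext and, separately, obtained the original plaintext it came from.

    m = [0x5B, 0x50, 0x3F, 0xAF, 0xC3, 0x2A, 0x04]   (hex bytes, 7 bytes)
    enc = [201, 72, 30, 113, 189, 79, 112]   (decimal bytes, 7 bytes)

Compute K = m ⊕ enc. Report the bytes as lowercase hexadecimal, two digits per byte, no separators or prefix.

Since enc = m ⊕ K, XORing both sides with m gives K = m ⊕ enc.
byte 0: 5b XOR c9 = 92
byte 1: 50 XOR 48 = 18
byte 2: 3f XOR 1e = 21
byte 3: af XOR 71 = de
byte 4: c3 XOR bd = 7e
byte 5: 2a XOR 4f = 65
byte 6: 04 XOR 70 = 74

921821de7e6574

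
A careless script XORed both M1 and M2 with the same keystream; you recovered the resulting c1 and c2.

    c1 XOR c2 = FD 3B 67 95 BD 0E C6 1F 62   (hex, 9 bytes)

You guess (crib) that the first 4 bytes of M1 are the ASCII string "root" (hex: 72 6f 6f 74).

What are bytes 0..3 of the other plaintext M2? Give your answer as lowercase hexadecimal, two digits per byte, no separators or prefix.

Since c1 ⊕ c2 = M1 ⊕ M2, XORing with the guessed M1 bytes yields the corresponding M2 bytes: M2 = (c1 ⊕ c2) ⊕ M1.
253 ⊕ 114 = 143
 59 ⊕ 111 =  84
103 ⊕ 111 =   8
149 ⊕ 116 = 225

8f5408e1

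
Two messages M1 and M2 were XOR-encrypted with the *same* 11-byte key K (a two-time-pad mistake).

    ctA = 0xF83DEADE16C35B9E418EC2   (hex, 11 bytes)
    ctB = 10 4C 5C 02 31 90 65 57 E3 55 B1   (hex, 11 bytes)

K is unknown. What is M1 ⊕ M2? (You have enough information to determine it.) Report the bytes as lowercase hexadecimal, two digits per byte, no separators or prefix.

e871b6dc27533ec9a2db73

ctA ⊕ ctB = (M1 ⊕ K) ⊕ (M2 ⊕ K) = M1 ⊕ M2 — the shared key cancels under XOR.
byte 0: f8 ^ 10 = e8
byte 1: 3d ^ 4c = 71
byte 2: ea ^ 5c = b6
byte 3: de ^ 02 = dc
byte 4: 16 ^ 31 = 27
byte 5: c3 ^ 90 = 53
byte 6: 5b ^ 65 = 3e
byte 7: 9e ^ 57 = c9
byte 8: 41 ^ e3 = a2
byte 9: 8e ^ 55 = db
byte 10: c2 ^ b1 = 73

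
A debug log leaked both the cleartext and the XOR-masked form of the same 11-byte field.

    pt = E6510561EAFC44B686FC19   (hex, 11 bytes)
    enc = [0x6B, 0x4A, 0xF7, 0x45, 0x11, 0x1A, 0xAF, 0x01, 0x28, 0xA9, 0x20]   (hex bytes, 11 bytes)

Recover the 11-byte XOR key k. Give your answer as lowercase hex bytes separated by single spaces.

8d 1b f2 24 fb e6 eb b7 ae 55 39

Since enc = pt ⊕ k, XORing both sides with pt gives k = pt ⊕ enc.
11100110 XOR 01101011 = 10001101
01010001 XOR 01001010 = 00011011
00000101 XOR 11110111 = 11110010
01100001 XOR 01000101 = 00100100
11101010 XOR 00010001 = 11111011
11111100 XOR 00011010 = 11100110
01000100 XOR 10101111 = 11101011
10110110 XOR 00000001 = 10110111
10000110 XOR 00101000 = 10101110
11111100 XOR 10101001 = 01010101
00011001 XOR 00100000 = 00111001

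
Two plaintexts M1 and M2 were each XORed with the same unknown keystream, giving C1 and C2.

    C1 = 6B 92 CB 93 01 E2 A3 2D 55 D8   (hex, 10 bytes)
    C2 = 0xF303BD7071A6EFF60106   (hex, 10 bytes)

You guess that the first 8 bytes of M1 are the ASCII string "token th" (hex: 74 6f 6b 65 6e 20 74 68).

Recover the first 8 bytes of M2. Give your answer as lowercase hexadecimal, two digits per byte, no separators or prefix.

ecfe1d861e6438b3

First, C1 ⊕ C2 = (M1 ⊕ K) ⊕ (M2 ⊕ K) = M1 ⊕ M2, so the key drops out. Then M2 = (M1 ⊕ M2) ⊕ M1 over the first 8 bytes.
byte 0: (6b ^ f3) ^ 74 = 98 ^ 74 = ec
byte 1: (92 ^ 03) ^ 6f = 91 ^ 6f = fe
byte 2: (cb ^ bd) ^ 6b = 76 ^ 6b = 1d
byte 3: (93 ^ 70) ^ 65 = e3 ^ 65 = 86
byte 4: (01 ^ 71) ^ 6e = 70 ^ 6e = 1e
byte 5: (e2 ^ a6) ^ 20 = 44 ^ 20 = 64
byte 6: (a3 ^ ef) ^ 74 = 4c ^ 74 = 38
byte 7: (2d ^ f6) ^ 68 = db ^ 68 = b3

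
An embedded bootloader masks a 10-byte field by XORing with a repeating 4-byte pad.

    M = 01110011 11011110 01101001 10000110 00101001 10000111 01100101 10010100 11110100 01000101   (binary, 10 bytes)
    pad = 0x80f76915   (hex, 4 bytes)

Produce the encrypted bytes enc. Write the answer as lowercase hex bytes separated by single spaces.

f3 29 00 93 a9 70 0c 81 74 b2

The 4-byte key repeats, so the effective keystream is 80 f7 69 15 80 f7 69 15 80 f7.
byte 0: 01110011 ^ 10000000 = 11110011
byte 1: 11011110 ^ 11110111 = 00101001
byte 2: 01101001 ^ 01101001 = 00000000
byte 3: 10000110 ^ 00010101 = 10010011
byte 4: 00101001 ^ 10000000 = 10101001
byte 5: 10000111 ^ 11110111 = 01110000
byte 6: 01100101 ^ 01101001 = 00001100
byte 7: 10010100 ^ 00010101 = 10000001
byte 8: 11110100 ^ 10000000 = 01110100
byte 9: 01000101 ^ 11110111 = 10110010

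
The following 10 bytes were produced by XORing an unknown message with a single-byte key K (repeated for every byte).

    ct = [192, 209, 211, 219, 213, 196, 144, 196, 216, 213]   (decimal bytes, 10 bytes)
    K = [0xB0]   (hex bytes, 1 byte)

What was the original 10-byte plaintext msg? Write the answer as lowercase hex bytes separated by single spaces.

70 61 63 6b 65 74 20 74 68 65

The 1-byte key repeats, so the effective keystream is b0 b0 b0 b0 b0 b0 b0 b0 b0 b0.
byte 0: c0 XOR b0 = 70
byte 1: d1 XOR b0 = 61
byte 2: d3 XOR b0 = 63
byte 3: db XOR b0 = 6b
byte 4: d5 XOR b0 = 65
byte 5: c4 XOR b0 = 74
byte 6: 90 XOR b0 = 20
byte 7: c4 XOR b0 = 74
byte 8: d8 XOR b0 = 68
byte 9: d5 XOR b0 = 65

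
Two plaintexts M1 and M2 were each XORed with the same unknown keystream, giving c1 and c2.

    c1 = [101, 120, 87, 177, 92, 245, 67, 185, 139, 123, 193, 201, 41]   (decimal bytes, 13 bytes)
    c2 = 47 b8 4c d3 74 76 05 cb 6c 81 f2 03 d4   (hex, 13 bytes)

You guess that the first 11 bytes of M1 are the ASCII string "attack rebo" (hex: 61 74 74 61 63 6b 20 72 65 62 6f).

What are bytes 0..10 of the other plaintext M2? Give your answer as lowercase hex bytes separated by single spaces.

43 b4 6f 03 4b e8 66 00 82 98 5c

First, c1 ⊕ c2 = (M1 ⊕ K) ⊕ (M2 ⊕ K) = M1 ⊕ M2, so the key drops out. Then M2 = (M1 ⊕ M2) ⊕ M1 over the first 11 bytes.
byte 0: (65 xor 47) xor 61 = 22 xor 61 = 43
byte 1: (78 xor b8) xor 74 = c0 xor 74 = b4
byte 2: (57 xor 4c) xor 74 = 1b xor 74 = 6f
byte 3: (b1 xor d3) xor 61 = 62 xor 61 = 03
byte 4: (5c xor 74) xor 63 = 28 xor 63 = 4b
byte 5: (f5 xor 76) xor 6b = 83 xor 6b = e8
byte 6: (43 xor 05) xor 20 = 46 xor 20 = 66
byte 7: (b9 xor cb) xor 72 = 72 xor 72 = 00
byte 8: (8b xor 6c) xor 65 = e7 xor 65 = 82
byte 9: (7b xor 81) xor 62 = fa xor 62 = 98
byte 10: (c1 xor f2) xor 6f = 33 xor 6f = 5c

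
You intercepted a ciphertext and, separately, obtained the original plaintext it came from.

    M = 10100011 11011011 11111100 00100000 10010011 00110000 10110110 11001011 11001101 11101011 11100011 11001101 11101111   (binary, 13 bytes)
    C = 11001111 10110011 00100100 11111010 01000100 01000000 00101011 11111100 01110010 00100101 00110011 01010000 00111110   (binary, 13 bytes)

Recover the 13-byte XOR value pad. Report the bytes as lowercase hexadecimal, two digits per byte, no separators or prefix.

Since C = M ⊕ pad, XORing both sides with M gives pad = M ⊕ C.
byte 0: 163 XOR 207 = 108
byte 1: 219 XOR 179 = 104
byte 2: 252 XOR  36 = 216
byte 3:  32 XOR 250 = 218
byte 4: 147 XOR  68 = 215
byte 5:  48 XOR  64 = 112
byte 6: 182 XOR  43 = 157
byte 7: 203 XOR 252 =  55
byte 8: 205 XOR 114 = 191
byte 9: 235 XOR  37 = 206
byte 10: 227 XOR  51 = 208
byte 11: 205 XOR  80 = 157
byte 12: 239 XOR  62 = 209

6c68d8dad7709d37bfced09dd1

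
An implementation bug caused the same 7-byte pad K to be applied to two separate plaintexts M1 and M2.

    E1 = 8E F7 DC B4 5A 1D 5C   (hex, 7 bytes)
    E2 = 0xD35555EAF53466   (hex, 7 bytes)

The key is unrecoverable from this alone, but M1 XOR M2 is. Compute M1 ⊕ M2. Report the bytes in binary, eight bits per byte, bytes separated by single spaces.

01011101 10100010 10001001 01011110 10101111 00101001 00111010

E1 ⊕ E2 = (M1 ⊕ K) ⊕ (M2 ⊕ K) = M1 ⊕ M2 — the shared key cancels under XOR.
142 XOR 211 =  93
247 XOR  85 = 162
220 XOR  85 = 137
180 XOR 234 =  94
 90 XOR 245 = 175
 29 XOR  52 =  41
 92 XOR 102 =  58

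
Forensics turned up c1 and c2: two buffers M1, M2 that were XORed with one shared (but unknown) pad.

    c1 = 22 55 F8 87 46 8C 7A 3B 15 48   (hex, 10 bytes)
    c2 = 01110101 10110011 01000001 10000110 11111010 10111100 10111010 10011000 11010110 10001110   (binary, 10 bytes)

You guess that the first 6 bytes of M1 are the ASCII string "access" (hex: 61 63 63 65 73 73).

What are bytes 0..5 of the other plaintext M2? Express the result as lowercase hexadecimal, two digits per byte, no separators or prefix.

3685da64cf43

First, c1 ⊕ c2 = (M1 ⊕ K) ⊕ (M2 ⊕ K) = M1 ⊕ M2, so the key drops out. Then M2 = (M1 ⊕ M2) ⊕ M1 over the first 6 bytes.
byte 0: (22 xor 75) xor 61 = 57 xor 61 = 36
byte 1: (55 xor b3) xor 63 = e6 xor 63 = 85
byte 2: (f8 xor 41) xor 63 = b9 xor 63 = da
byte 3: (87 xor 86) xor 65 = 01 xor 65 = 64
byte 4: (46 xor fa) xor 73 = bc xor 73 = cf
byte 5: (8c xor bc) xor 73 = 30 xor 73 = 43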